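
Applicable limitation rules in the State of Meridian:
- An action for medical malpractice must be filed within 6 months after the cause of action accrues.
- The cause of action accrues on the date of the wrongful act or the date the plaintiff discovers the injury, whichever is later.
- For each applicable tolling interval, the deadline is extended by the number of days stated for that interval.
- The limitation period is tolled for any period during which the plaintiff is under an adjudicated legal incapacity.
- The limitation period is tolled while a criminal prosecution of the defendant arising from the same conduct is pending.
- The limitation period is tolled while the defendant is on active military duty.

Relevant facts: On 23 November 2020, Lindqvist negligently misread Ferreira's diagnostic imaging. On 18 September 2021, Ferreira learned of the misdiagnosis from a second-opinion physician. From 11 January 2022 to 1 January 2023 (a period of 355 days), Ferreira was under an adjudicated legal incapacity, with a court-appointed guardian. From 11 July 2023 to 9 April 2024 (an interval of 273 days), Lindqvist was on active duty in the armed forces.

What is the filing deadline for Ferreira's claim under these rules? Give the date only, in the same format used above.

The claim accrued on 18 September 2021 — the later of the 23 November 2020 act and the 18 September 2021 discovery.
6 months from 18 September 2021 is 18 March 2022.
The period was tolled for 355 days by the plaintiff's legal incapacity (11 January 2022 to 1 January 2023), pushing the deadline to 8 March 2023.
The defendant's active military service from 11 July 2023 to 9 April 2024 began after the period had already run on 8 March 2023, so it has no tolling effect.

8 March 2023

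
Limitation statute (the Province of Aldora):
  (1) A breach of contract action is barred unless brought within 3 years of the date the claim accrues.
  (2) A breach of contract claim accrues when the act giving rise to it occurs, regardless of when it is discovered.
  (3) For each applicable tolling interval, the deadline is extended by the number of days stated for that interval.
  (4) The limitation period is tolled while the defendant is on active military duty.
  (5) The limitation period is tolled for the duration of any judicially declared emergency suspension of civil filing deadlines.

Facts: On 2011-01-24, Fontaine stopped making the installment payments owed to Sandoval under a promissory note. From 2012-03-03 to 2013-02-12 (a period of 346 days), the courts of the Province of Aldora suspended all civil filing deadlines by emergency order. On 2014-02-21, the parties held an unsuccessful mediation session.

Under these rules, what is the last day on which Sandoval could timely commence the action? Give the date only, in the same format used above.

2015-01-05

The limitation period began to run on 2011-01-24.
3 years from 2011-01-24 is 2014-01-24.
The emergency suspension of filing deadlines from 2012-03-03 to 2013-02-12 tolled the period for 346 days, extending the deadline to 2015-01-05.
None of the other events listed affects the running of the period under the stated rules.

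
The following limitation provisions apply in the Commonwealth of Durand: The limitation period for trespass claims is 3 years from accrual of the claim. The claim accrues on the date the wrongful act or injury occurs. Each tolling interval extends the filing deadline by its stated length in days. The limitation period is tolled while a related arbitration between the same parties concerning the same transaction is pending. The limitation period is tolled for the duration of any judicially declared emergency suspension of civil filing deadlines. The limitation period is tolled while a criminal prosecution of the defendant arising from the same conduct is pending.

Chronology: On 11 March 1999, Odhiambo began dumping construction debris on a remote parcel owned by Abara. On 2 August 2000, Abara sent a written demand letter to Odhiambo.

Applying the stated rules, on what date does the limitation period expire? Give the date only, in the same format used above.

11 March 2002

The claim accrued on 11 March 1999, the date of the act.
3 years from 11 March 1999 is 11 March 2002.
The other events in the timeline have no effect on the limitation period under the stated rules.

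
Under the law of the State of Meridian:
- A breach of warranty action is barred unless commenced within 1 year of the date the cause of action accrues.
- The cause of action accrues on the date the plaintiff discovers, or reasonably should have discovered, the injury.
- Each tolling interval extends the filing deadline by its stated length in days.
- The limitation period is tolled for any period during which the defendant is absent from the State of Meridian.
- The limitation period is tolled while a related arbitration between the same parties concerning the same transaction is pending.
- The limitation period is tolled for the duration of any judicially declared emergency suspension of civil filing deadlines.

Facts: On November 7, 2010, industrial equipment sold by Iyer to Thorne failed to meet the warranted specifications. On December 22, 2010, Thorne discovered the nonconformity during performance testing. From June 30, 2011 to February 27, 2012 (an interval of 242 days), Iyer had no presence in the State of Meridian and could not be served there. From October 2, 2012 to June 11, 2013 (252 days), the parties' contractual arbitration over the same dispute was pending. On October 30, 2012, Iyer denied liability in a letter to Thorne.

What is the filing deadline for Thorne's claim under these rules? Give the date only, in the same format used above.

August 20, 2012

Under the discovery rule, the claim accrued on December 22, 2010, when Thorne discovered the injury — not on the November 7, 2010 date of the underlying act.
1 year from December 22, 2010 is December 22, 2011.
The defendant's absence from the jurisdiction from June 30, 2011 to February 27, 2012 tolled the period for 242 days, extending the deadline to August 20, 2012.
The pending related arbitration starting October 2, 2012 came too late — the period had run on August 20, 2012 — and so does not extend the deadline.
None of the other events listed affects the running of the period under the stated rules.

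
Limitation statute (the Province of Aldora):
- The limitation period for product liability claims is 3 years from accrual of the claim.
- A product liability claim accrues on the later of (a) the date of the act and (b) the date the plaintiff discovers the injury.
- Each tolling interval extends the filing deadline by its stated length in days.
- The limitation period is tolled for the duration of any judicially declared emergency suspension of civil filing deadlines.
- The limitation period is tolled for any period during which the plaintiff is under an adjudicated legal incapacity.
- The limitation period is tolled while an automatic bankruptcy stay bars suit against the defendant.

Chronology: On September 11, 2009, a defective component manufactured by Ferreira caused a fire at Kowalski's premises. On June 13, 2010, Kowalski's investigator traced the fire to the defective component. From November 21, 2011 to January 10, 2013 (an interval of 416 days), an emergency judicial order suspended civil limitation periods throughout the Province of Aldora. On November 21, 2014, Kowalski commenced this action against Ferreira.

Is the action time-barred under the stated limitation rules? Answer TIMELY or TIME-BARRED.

TIME-BARRED

Taking the later of the act (September 11, 2009) and discovery (June 13, 2010), the claim accrued on June 13, 2010.
Adding the 3 years base period to June 13, 2010 gives a deadline of June 13, 2013, before any tolling.
The emergency suspension of filing deadlines from November 21, 2011 to January 10, 2013 tolled the period for 416 days, extending the deadline to August 3, 2014.
Kowalski filed on November 21, 2014, after the August 3, 2014 deadline, so the action is time-barred.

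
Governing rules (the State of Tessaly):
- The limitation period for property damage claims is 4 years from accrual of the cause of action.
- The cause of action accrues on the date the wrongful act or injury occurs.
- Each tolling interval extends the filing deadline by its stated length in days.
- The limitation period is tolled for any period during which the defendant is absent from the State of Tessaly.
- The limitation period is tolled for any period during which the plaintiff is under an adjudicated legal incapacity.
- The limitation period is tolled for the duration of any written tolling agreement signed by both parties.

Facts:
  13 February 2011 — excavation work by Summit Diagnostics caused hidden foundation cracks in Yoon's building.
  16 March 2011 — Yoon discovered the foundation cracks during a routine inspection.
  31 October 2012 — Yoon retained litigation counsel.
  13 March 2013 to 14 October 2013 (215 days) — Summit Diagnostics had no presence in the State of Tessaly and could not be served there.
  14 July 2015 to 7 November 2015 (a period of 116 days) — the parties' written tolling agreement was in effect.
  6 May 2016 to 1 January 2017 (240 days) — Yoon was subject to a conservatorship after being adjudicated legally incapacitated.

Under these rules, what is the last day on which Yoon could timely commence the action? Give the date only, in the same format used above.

10 January 2016

The claim accrued on 13 February 2011, when the wrongful act occurred; under the stated occurrence rule the 16 March 2011 discovery does not delay accrual.
The untolled deadline — 4 years after 13 February 2011 — is 13 February 2015.
Because the defendant's absence from the jurisdiction ran from 13 March 2013 to 14 October 2013, the deadline is extended by 215 days to 16 September 2015.
Because the written tolling agreement ran from 14 July 2015 to 7 November 2015, the deadline is extended by 116 days to 10 January 2016.
The plaintiff's legal incapacity starting 6 May 2016 came too late — the period had run on 10 January 2016 — and so does not extend the deadline.
The other events in the timeline have no effect on the limitation period under the stated rules.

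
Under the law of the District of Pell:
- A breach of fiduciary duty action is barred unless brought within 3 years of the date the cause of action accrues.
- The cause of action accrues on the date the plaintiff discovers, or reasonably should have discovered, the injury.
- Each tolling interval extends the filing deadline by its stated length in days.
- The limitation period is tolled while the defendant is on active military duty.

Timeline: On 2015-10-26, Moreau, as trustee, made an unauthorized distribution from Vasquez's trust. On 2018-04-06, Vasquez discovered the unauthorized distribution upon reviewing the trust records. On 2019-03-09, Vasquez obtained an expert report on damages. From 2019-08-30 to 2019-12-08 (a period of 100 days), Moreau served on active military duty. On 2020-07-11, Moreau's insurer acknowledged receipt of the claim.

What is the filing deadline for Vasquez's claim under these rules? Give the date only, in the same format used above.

2021-07-15

Under the discovery rule, the claim accrued on 2018-04-06, when Vasquez discovered the injury — not on the 2015-10-26 date of the underlying act.
Adding the 3 years base period to 2018-04-06 gives a deadline of 2021-04-06, before any tolling.
The period was tolled for 100 days by the defendant's active military service (2019-08-30 to 2019-12-08), pushing the deadline to 2021-07-15.
The other events in the timeline have no effect on the limitation period under the stated rules.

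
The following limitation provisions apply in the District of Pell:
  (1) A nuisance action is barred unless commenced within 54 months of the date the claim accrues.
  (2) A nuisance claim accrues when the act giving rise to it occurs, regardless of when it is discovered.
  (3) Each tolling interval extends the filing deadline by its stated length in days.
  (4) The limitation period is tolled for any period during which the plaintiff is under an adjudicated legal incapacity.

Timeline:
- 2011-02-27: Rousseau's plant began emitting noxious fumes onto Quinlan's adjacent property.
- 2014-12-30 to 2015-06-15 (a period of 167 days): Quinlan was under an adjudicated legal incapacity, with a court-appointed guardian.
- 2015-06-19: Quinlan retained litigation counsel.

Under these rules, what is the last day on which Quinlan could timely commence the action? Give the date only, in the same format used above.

2016-02-10

The claim accrued on 2011-02-27, when the wrongful act occurred.
54 months from 2011-02-27 is 2015-08-27.
The period was tolled for 167 days by the plaintiff's legal incapacity (2014-12-30 to 2015-06-15), pushing the deadline to 2016-02-10.
None of the other events listed affects the running of the period under the stated rules.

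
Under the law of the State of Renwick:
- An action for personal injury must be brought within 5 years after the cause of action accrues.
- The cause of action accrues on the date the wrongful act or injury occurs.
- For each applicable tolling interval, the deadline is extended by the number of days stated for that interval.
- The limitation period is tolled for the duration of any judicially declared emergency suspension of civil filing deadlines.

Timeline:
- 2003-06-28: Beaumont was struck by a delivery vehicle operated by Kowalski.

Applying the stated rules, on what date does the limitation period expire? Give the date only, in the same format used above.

2008-06-28

The cause of action accrued on 2003-06-28, the date of the act.
The untolled deadline — 5 years after 2003-06-28 — is 2008-06-28.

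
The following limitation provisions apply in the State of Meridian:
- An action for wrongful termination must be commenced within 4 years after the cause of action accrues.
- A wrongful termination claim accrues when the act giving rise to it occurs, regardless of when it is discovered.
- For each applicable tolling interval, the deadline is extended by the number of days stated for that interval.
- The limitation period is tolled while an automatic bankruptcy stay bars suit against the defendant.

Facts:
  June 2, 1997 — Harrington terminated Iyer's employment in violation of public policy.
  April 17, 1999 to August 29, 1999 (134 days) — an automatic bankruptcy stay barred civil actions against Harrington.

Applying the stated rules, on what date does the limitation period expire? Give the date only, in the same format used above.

The cause of action accrued on June 2, 1997, the date of the act.
The untolled deadline — 4 years after June 2, 1997 — is June 2, 2001.
The automatic bankruptcy stay from April 17, 1999 to August 29, 1999 tolled the period for 134 days, extending the deadline to October 14, 2001.

October 14, 2001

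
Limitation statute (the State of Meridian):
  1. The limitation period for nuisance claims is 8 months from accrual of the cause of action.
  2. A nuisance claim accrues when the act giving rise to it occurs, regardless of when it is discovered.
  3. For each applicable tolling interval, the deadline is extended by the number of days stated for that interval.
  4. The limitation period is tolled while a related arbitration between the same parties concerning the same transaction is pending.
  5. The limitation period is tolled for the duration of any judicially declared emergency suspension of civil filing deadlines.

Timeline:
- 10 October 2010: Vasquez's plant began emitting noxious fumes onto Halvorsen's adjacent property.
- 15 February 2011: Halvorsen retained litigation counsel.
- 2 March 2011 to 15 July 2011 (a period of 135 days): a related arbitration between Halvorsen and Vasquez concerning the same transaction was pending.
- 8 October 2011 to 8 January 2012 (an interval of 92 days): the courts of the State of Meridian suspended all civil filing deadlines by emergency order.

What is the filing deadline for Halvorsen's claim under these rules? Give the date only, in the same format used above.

23 January 2012

The limitation period began to run on 10 October 2010.
8 months from 10 October 2010 is 10 June 2011.
The period was tolled for 135 days by the pending related arbitration (2 March 2011 to 15 July 2011), pushing the deadline to 23 October 2011.
The period was tolled for 92 days by the emergency suspension of filing deadlines (8 October 2011 to 8 January 2012), pushing the deadline to 23 January 2012.
Nothing else in the chronology tolls or restarts the period.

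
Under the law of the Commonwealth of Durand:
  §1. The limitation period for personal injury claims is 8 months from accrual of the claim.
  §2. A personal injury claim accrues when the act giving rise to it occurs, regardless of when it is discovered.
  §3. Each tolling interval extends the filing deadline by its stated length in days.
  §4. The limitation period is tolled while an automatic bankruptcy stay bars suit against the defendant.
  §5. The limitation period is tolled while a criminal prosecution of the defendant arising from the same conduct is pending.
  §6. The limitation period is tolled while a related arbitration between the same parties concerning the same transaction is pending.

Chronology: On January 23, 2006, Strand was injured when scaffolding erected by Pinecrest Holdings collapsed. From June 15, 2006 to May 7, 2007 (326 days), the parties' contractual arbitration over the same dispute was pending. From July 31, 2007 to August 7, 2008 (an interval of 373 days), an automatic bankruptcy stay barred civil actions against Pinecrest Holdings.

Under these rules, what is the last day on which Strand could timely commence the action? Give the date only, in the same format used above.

The claim accrued on January 23, 2006, the date of the act.
The untolled deadline — 8 months after January 23, 2006 — is September 23, 2006.
Because the pending related arbitration ran from June 15, 2006 to May 7, 2007, the deadline is extended by 326 days to August 15, 2007.
Because the automatic bankruptcy stay ran from July 31, 2007 to August 7, 2008, the deadline is extended by 373 days to August 22, 2008.

August 22, 2008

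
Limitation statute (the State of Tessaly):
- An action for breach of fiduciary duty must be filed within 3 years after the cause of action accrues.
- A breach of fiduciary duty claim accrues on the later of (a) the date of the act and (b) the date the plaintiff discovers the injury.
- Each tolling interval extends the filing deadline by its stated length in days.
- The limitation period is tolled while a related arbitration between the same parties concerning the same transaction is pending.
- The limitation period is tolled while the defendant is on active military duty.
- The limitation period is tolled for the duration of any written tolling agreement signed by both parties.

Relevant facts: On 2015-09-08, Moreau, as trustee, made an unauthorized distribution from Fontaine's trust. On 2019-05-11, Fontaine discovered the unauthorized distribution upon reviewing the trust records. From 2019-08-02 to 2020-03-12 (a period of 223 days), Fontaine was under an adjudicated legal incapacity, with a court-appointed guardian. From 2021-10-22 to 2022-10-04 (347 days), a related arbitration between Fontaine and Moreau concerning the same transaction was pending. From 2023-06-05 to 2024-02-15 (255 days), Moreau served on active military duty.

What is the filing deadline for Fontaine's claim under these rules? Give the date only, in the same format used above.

The claim accrued on 2019-05-11 — the later of the 2015-09-08 act and the 2019-05-11 discovery.
3 years from 2019-05-11 is 2022-05-11.
The pending related arbitration from 2021-10-22 to 2022-10-04 tolled the period for 347 days, extending the deadline to 2023-04-23.
The defendant's active military service starting 2023-06-05 came too late — the period had run on 2023-04-23 — and so does not extend the deadline.
The plaintiff's legal incapacity from 2019-08-02 to 2020-03-12 does not toll the period, because no stated rule makes the plaintiff's incapacity a tolling event.

2023-04-23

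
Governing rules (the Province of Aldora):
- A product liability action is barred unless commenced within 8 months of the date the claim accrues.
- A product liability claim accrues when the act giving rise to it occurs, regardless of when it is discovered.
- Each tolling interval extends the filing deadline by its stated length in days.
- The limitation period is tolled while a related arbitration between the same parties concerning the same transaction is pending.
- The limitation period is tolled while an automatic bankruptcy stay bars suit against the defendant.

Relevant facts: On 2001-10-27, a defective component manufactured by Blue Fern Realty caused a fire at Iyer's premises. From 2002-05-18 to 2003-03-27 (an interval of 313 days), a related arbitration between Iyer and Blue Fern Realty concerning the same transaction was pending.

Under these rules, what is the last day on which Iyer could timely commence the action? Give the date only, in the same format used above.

The claim accrued on 2001-10-27, when the wrongful act occurred.
Adding the 8 months base period to 2001-10-27 gives a deadline of 2002-06-27, before any tolling.
Because the pending related arbitration ran from 2002-05-18 to 2003-03-27, the deadline is extended by 313 days to 2003-05-06.

2003-05-06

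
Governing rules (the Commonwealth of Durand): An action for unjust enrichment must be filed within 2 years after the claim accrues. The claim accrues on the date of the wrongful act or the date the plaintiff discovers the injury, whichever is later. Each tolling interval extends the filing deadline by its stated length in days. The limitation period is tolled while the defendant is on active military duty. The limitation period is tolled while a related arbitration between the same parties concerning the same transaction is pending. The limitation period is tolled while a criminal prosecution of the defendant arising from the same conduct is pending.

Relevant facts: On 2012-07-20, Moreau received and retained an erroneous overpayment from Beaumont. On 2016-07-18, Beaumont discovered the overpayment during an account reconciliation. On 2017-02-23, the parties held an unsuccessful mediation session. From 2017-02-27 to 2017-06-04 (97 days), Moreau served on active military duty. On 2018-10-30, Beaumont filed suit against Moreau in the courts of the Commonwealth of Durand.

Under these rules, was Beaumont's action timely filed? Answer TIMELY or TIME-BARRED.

TIME-BARRED

Because discovery on 2016-07-18 post-dates the 2012-07-20 act, accrual under the later-of rule falls on 2016-07-18.
The untolled deadline — 2 years after 2016-07-18 — is 2018-07-18.
Because the defendant's active military service ran from 2017-02-27 to 2017-06-04, the deadline is extended by 97 days to 2018-10-23.
Nothing else in the chronology tolls or restarts the period.
Beaumont filed on 2018-10-30, after the 2018-10-23 deadline, so the action is time-barred.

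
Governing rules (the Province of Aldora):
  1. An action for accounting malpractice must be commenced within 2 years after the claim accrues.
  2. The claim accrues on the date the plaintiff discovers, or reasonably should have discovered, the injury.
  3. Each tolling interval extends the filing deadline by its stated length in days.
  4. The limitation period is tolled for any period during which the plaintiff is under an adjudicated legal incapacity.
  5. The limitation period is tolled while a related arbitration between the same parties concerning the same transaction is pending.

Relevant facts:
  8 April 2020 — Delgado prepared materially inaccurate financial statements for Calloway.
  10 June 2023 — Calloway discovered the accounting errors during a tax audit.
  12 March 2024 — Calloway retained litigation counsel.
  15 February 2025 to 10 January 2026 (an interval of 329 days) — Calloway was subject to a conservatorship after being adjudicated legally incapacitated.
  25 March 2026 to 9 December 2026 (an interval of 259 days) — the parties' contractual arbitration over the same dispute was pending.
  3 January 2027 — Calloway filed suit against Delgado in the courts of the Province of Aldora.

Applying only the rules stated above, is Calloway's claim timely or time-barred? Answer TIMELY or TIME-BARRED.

Under the discovery rule, the claim accrued on 10 June 2023, when Calloway discovered the injury — not on the 8 April 2020 date of the underlying act.
Adding the 2 years base period to 10 June 2023 gives a deadline of 10 June 2025, before any tolling.
The period was tolled for 329 days by the plaintiff's legal incapacity (15 February 2025 to 10 January 2026), pushing the deadline to 5 May 2026.
The pending related arbitration from 25 March 2026 to 9 December 2026 tolled the period for 259 days, extending the deadline to 19 January 2027.
Nothing else in the chronology tolls or restarts the period.
Filing on 3 January 2027 beat the 19 January 2027 deadline — the action is timely.

TIMELY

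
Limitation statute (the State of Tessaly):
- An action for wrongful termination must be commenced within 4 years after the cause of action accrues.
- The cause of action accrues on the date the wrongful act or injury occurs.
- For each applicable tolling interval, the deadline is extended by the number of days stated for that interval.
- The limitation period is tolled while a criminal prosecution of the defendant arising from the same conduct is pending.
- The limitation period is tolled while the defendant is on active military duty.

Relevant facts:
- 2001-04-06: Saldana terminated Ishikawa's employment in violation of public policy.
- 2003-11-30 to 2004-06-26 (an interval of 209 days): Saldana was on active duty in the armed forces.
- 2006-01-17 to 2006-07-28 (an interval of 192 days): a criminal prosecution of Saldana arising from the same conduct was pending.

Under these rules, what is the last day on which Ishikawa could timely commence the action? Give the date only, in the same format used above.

The claim accrued on 2001-04-06, when the wrongful act occurred.
4 years from 2001-04-06 is 2005-04-06.
The period was tolled for 209 days by the defendant's active military service (2003-11-30 to 2004-06-26), pushing the deadline to 2005-11-01.
The pending criminal prosecution starting 2006-01-17 came too late — the period had run on 2005-11-01 — and so does not extend the deadline.

2005-11-01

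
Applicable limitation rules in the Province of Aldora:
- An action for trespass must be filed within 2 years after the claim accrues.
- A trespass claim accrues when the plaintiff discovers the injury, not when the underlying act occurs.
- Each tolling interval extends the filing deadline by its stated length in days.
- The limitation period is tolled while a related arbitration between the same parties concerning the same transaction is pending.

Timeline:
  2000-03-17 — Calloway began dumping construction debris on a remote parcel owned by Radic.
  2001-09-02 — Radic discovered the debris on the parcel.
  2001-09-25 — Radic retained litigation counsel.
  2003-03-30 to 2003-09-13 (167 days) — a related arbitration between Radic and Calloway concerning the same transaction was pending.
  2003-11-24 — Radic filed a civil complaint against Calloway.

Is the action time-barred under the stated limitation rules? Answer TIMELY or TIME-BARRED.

TIMELY

The claim did not accrue until Radic discovered the injury on 2001-09-02; the 2000-03-17 act date does not start the clock under the stated rule.
2 years from 2001-09-02 is 2003-09-02.
The period was tolled for 167 days by the pending related arbitration (2003-03-30 to 2003-09-13), pushing the deadline to 2004-02-16.
Nothing else in the chronology tolls or restarts the period.
Filing on 2003-11-24 beat the 2004-02-16 deadline — the action is timely.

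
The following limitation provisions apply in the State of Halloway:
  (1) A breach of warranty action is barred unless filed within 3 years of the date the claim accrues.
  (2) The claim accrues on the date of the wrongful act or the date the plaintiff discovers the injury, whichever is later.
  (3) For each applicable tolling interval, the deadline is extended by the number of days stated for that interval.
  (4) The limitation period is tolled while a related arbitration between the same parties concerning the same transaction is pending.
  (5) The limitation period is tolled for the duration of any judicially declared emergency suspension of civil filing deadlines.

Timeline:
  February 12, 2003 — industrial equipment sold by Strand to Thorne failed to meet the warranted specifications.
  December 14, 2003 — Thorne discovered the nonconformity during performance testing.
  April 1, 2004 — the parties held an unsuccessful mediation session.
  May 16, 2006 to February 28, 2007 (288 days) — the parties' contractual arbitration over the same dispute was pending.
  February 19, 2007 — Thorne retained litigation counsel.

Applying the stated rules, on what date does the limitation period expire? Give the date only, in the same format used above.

September 28, 2007

The claim accrued on December 14, 2003 — the later of the February 12, 2003 act and the December 14, 2003 discovery.
3 years from December 14, 2003 is December 14, 2006.
The period was tolled for 288 days by the pending related arbitration (May 16, 2006 to February 28, 2007), pushing the deadline to September 28, 2007.
None of the other events listed affects the running of the period under the stated rules.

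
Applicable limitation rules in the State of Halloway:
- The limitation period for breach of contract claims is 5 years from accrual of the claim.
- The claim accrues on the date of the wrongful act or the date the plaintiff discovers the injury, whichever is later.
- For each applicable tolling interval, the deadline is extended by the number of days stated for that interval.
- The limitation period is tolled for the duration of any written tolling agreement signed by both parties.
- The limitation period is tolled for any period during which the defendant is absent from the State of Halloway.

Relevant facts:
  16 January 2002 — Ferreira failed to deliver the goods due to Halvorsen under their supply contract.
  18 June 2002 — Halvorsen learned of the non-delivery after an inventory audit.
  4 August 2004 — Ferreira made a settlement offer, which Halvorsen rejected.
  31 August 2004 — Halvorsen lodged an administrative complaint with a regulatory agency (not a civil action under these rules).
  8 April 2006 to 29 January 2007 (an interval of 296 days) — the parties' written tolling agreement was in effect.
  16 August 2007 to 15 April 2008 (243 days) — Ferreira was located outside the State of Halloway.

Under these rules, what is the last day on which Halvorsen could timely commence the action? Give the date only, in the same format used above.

Because discovery on 18 June 2002 post-dates the 16 January 2002 act, accrual under the later-of rule falls on 18 June 2002.
Adding the 5 years base period to 18 June 2002 gives a deadline of 18 June 2007, before any tolling.
The written tolling agreement from 8 April 2006 to 29 January 2007 tolled the period for 296 days, extending the deadline to 9 April 2008.
Because the defendant's absence from the jurisdiction ran from 16 August 2007 to 15 April 2008, the deadline is extended by 243 days to 8 December 2008.
Nothing else in the chronology tolls or restarts the period.

8 December 2008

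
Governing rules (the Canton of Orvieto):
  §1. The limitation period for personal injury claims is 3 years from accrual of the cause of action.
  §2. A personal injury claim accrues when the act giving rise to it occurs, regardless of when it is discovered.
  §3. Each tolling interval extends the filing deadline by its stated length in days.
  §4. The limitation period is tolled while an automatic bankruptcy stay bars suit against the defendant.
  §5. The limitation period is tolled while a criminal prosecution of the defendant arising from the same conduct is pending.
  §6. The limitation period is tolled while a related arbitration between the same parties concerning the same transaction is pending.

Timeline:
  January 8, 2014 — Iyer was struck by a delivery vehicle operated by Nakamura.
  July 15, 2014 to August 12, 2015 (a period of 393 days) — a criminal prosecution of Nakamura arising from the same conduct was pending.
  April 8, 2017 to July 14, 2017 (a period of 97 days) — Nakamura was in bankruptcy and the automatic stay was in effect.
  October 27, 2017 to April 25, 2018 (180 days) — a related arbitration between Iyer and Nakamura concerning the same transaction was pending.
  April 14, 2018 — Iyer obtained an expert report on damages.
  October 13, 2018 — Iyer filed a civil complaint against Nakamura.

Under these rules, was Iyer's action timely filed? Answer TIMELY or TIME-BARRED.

TIMELY

The limitation period began to run on January 8, 2014.
Adding the 3 years base period to January 8, 2014 gives a deadline of January 8, 2017, before any tolling.
The period was tolled for 393 days by the pending criminal prosecution (July 15, 2014 to August 12, 2015), pushing the deadline to February 5, 2018.
Because the automatic bankruptcy stay ran from April 8, 2017 to July 14, 2017, the deadline is extended by 97 days to May 13, 2018.
Because the pending related arbitration ran from October 27, 2017 to April 25, 2018, the deadline is extended by 180 days to November 9, 2018.
Nothing else in the chronology tolls or restarts the period.
Iyer filed on October 13, 2018, before the November 9, 2018 deadline, so the action is timely.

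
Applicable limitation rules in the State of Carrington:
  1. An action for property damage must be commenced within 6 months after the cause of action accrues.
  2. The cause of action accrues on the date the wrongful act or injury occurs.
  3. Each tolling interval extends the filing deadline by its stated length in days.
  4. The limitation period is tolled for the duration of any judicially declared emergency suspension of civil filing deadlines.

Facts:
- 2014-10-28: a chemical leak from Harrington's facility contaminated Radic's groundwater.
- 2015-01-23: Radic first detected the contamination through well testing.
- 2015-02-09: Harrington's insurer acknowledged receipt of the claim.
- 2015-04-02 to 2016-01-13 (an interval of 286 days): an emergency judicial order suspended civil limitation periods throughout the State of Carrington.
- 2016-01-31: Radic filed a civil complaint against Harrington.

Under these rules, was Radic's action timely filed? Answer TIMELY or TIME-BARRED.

The claim accrued on 2014-10-28, when the wrongful act occurred; under the stated occurrence rule the 2015-01-23 discovery does not delay accrual.
The untolled deadline — 6 months after 2014-10-28 — is 2015-04-28.
Because the emergency suspension of filing deadlines ran from 2015-04-02 to 2016-01-13, the deadline is extended by 286 days to 2016-02-08.
None of the other events listed affects the running of the period under the stated rules.
Radic filed on 2016-01-31, before the 2016-02-08 deadline, so the action is timely.

TIMELY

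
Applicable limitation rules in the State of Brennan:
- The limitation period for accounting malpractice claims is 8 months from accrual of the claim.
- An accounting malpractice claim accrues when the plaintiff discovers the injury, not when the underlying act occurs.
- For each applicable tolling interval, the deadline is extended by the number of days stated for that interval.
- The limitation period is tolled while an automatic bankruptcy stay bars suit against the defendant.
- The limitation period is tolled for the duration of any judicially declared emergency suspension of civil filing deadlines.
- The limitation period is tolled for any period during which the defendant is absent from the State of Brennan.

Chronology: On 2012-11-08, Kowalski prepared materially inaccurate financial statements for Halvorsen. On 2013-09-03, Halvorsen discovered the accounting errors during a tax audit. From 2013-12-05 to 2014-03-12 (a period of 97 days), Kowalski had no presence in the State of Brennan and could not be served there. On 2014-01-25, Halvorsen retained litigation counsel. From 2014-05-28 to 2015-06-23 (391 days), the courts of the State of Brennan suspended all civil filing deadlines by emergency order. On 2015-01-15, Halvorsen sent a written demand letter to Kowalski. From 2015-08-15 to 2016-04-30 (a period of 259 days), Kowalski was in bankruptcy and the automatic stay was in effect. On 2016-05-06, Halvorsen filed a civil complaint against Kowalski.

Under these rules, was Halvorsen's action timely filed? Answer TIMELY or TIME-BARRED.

Accrual is tied to discovery, so the period began on 2013-09-03 rather than on 2012-11-08 when the act occurred.
Adding the 8 months base period to 2013-09-03 gives a deadline of 2014-05-03, before any tolling.
Because the defendant's absence from the jurisdiction ran from 2013-12-05 to 2014-03-12, the deadline is extended by 97 days to 2014-08-08.
The emergency suspension of filing deadlines from 2014-05-28 to 2015-06-23 tolled the period for 391 days, extending the deadline to 2015-09-03.
Because the automatic bankruptcy stay ran from 2015-08-15 to 2016-04-30, the deadline is extended by 259 days to 2016-05-19.
The other events in the timeline have no effect on the limitation period under the stated rules.
The 2016-05-06 filing precedes the 2016-05-19 deadline; the claim is timely.

TIMELY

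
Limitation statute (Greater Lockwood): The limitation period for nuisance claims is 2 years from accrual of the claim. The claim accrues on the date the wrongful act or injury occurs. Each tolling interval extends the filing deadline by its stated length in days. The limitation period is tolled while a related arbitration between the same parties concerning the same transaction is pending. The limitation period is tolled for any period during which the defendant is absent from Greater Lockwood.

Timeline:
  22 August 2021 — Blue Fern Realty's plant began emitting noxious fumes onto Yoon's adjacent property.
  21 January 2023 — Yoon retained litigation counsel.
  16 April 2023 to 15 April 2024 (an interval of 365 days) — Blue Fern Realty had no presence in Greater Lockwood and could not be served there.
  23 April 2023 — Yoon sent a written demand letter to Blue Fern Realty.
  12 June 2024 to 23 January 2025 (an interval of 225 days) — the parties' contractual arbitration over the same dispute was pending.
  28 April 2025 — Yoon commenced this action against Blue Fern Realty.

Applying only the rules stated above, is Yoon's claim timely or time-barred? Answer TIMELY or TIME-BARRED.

The limitation period began to run on 22 August 2021.
2 years from 22 August 2021 is 22 August 2023.
The period was tolled for 365 days by the defendant's absence from the jurisdiction (16 April 2023 to 15 April 2024), pushing the deadline to 21 August 2024.
The pending related arbitration from 12 June 2024 to 23 January 2025 tolled the period for 225 days, extending the deadline to 3 April 2025.
Nothing else in the chronology tolls or restarts the period.
Yoon filed on 28 April 2025, after the 3 April 2025 deadline, so the action is time-barred.

TIME-BARRED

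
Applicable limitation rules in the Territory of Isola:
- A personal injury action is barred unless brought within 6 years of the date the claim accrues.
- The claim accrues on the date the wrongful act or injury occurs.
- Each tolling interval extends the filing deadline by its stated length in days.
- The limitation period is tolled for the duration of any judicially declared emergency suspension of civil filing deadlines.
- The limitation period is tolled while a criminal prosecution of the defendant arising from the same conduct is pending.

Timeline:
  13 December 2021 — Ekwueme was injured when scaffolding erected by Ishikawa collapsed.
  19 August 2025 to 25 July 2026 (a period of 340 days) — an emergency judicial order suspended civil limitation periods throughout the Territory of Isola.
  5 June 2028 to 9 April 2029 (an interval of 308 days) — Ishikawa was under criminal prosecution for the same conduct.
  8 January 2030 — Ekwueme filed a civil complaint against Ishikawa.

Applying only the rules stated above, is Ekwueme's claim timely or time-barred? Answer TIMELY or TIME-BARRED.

TIME-BARRED

The limitation period began to run on 13 December 2021.
The untolled deadline — 6 years after 13 December 2021 — is 13 December 2027.
Because the emergency suspension of filing deadlines ran from 19 August 2025 to 25 July 2026, the deadline is extended by 340 days to 17 November 2028.
The pending criminal prosecution from 5 June 2028 to 9 April 2029 tolled the period for 308 days, extending the deadline to 21 September 2029.
The 8 January 2030 filing falls after the 21 September 2029 deadline; the claim is time-barred.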